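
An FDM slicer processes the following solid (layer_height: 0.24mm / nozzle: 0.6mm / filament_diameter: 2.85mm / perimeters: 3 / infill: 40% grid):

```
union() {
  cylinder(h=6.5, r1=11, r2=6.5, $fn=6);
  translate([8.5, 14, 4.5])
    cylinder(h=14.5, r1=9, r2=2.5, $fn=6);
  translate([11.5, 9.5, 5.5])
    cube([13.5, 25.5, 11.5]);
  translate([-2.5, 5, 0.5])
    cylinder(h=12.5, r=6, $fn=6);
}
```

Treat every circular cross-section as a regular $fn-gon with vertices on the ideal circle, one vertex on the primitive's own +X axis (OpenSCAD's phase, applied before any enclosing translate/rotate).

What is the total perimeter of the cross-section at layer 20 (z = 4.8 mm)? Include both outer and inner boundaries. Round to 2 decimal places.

107.06 mm

At z = 4.8 mm: the cone: at t=0.738 of its height the radius interpolates to r₁+(r₂−r₁)t = 7.677, giving a regular 6-gon of that circumradius (perimeter = 2·6·7.677·sin(180°/6) = 46.06 mm); the cone at (8.5, 14) (r1=9→r2=2.5) has section circumradius 8.866 here — a regular 6-gon (perimeter = 2·6·8.866·sin(180°/6) = 53.19 mm); the cube at (11.5, 9.5) is not intersected at this z (z outside [5.5, 17]); the r=6 cylinder at (-2.5, 5) contributes a regular 6-gon of circumradius 6 (perimeter = 2·6·6.000·sin(180°/6) = 36.00 mm); Taking the union: the regions partially overlap (shared area 52.90 mm²), so the edge portions inside another operand are dropped and the merged outline is re-measured after clipping — boundary = 107.06 mm. Overall, the cross-section has 2 separate islands. Total boundary length (outer) = 107.06 mm.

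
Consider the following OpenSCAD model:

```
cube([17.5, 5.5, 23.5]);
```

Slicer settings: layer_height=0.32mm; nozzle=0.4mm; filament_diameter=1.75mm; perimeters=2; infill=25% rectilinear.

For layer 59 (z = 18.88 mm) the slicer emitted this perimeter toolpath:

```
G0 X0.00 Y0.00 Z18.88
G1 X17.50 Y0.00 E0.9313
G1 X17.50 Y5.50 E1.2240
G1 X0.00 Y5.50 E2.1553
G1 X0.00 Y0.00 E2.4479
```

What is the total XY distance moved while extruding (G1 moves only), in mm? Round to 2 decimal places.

46.00 mm

Sum the Euclidean lengths of each G1 segment: total = 46.00 mm.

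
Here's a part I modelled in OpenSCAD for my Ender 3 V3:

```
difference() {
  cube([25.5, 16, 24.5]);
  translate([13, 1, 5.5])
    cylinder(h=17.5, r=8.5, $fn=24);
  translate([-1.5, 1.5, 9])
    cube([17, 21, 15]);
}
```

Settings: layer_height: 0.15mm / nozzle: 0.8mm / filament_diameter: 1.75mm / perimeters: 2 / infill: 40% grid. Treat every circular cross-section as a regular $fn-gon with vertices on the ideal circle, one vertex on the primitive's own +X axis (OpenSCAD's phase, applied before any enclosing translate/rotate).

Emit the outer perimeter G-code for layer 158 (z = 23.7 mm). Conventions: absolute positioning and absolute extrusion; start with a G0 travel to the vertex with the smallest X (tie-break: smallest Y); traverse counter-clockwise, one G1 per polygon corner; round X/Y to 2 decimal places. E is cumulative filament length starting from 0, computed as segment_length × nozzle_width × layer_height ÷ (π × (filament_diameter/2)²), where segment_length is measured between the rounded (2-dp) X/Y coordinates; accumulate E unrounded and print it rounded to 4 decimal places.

G0 X0.00 Y0.00 Z23.70
G1 X25.50 Y0.00 E1.2722
G1 X25.50 Y16.00 E2.0704
G1 X15.50 Y16.00 E2.5693
G1 X15.50 Y1.50 E3.2928
G1 X0.00 Y1.50 E4.0661
G1 X0.00 Y0.00 E4.1409

At z = 23.7 mm: the cube (footprint 25.5×16) is included at this height; the cylinder at (13, 1) is absent (z outside [5.5, 23]); the cube at (-1.5, 1.5) is present — its section is the full 17×21 rectangle; Subtracting the remaining from the first: starting from the 25.5×16 cube, the 17×21 cube at (-1.5, 1.5) partially overlaps it — only the 224.75 mm² overlap (of its 357.00 mm²) is removed, clipping the outline — 1 connected region. The outline is a single polygon with 6 vertices. Extrusion per mm of travel: 0.8 × 0.15 / (π × 0.875²) = 0.049890. Accumulating E over each segment gives final E = 4.1409.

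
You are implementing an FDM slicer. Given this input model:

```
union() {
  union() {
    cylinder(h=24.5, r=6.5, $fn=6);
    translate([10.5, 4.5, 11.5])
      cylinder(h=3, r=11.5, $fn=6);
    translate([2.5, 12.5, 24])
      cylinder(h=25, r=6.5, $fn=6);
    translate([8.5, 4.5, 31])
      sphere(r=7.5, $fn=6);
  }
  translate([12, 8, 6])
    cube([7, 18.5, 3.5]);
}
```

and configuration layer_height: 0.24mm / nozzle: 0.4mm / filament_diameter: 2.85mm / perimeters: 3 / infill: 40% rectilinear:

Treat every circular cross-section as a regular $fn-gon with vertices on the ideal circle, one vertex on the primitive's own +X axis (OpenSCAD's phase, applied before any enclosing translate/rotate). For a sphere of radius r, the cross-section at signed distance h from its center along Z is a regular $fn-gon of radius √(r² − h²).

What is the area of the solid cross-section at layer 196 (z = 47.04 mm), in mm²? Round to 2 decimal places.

109.77 mm²

At z = 47.04 mm: the cylinder is not intersected at this z (z outside [0, 24.5]); the cylinder at (10.5, 4.5) is not intersected at this z (z outside [11.5, 14.5]); the r=6.5 cylinder at (2.5, 12.5) contributes a regular 6-gon of circumradius 6.5 (area = (6/2)·6.500²·sin(360°/6) = 109.77 mm²); the sphere at (8.5, 4.5) is not intersected at this z (|z−center|=16.040 > r=7.5); Taking the union: only the r=6.5 cylinder at (2.5, 12.5) is present, so the union is just that shape — area = 109.77 mm²; the cube at (12, 8) is absent (z outside [6, 9.5]); Combining (union): only the result so far is present, so the union is just that shape — area = 109.77 mm². Overall, the cross-section is a single solid region. Net area = 109.77 mm².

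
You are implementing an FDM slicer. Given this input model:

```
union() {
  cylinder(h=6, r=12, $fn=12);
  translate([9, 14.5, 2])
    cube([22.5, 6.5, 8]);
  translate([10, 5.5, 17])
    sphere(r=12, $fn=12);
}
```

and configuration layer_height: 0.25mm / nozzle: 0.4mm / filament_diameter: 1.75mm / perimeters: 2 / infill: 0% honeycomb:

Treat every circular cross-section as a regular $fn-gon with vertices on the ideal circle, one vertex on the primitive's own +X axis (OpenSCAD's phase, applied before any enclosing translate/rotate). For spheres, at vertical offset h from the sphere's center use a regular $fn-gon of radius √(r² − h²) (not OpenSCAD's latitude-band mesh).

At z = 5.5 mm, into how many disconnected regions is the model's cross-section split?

2

At z = 5.5 mm: the r=12 cylinder contributes a regular 12-gon of circumradius 12; the 22.5×6.5 cube at (9, 14.5) contributes its full rectangle; the r=12 sphere at (10, 5.5) contributes a regular 12-gon of circumradius √(12²−11.5²) = 3.428; Merging all regions: the regions partially overlap (shared area 18.53 mm²), so overlapping operands fuse into one piece — 2 connected regions. The result has 2 disconnected regions.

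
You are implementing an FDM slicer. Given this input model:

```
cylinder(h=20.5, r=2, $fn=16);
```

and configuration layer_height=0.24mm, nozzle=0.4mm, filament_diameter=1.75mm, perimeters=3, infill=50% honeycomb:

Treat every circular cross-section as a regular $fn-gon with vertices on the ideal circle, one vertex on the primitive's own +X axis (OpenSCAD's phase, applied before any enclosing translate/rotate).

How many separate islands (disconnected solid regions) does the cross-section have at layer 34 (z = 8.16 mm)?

At z = 8.16 mm: the r=2 cylinder contributes a regular 16-gon of circumradius 2. Overall, the cross-section is a single solid region. Island count = 1.

1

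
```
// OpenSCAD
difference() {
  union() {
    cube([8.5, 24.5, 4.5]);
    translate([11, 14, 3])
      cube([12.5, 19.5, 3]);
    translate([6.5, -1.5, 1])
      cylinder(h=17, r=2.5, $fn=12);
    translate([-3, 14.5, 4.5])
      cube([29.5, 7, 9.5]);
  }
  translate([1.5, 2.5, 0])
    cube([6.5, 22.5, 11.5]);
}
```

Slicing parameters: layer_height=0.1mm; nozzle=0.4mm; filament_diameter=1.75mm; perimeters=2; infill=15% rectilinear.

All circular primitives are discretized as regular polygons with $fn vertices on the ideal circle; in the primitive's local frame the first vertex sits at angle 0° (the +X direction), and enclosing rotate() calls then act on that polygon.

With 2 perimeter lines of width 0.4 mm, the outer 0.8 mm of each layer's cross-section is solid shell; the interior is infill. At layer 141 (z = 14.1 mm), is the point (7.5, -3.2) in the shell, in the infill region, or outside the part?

At z = 14.1 mm: the cube does not reach this height (z outside [0, 4.5]); the cube at (11, 14) does not reach this height (z outside [3, 6]); the r=2.5 cylinder at (6.5, -1.5) gives a regular 12-gon of circumradius 2.5 (constant along its height); the cube at (-3, 14.5) is not intersected at this z (z outside [4.5, 14]); Taking the union: only the r=2.5 cylinder at (6.5, -1.5) is present, so the union is just that shape — 1 connected region; the cube at (1.5, 2.5) does not reach this height (z outside [0, 11.5]); Subtracting the remaining from the first: none of the subtracted shapes is present at this height, so the result so far is unchanged — 1 connected region. Overall, the cross-section is a single solid region. The nearest boundary edge runs (7.75, -3.67)→(8.67, -2.75); distance from the point to it = 0.51 mm. The point is inside the cross-section, 0.51 mm from the nearest boundary — within the 0.8 mm shell band (2 × 0.4).

shell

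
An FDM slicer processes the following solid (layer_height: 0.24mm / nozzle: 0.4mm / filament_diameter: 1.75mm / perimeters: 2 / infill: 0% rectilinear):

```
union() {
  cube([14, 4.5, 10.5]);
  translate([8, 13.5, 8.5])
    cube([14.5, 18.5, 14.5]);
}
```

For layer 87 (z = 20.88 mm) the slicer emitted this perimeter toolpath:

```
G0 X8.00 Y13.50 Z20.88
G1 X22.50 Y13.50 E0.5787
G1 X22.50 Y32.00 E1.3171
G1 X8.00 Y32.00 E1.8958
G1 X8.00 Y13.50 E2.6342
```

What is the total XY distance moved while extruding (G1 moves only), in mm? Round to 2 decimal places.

66.00 mm

Sum the Euclidean lengths of each G1 segment: total = 66.00 mm.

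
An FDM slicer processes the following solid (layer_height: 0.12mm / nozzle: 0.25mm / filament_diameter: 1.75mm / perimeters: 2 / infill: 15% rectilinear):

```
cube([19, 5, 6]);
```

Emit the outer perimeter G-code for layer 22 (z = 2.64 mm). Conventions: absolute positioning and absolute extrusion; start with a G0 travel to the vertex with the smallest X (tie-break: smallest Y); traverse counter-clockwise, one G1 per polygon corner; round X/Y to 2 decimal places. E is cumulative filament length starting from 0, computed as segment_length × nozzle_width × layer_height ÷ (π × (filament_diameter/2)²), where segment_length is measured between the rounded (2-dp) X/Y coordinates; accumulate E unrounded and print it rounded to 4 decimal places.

At z = 2.64 mm: the 19×5 cube contributes its full rectangle. The outline is a single polygon with 4 vertices. Extrusion per mm of travel: 0.25 × 0.12 / (π × 0.875²) = 0.012473. Accumulating E over each segment gives final E = 0.5987.

G0 X0.00 Y0.00 Z2.64
G1 X19.00 Y0.00 E0.2370
G1 X19.00 Y5.00 E0.2993
G1 X0.00 Y5.00 E0.5363
G1 X0.00 Y0.00 E0.5987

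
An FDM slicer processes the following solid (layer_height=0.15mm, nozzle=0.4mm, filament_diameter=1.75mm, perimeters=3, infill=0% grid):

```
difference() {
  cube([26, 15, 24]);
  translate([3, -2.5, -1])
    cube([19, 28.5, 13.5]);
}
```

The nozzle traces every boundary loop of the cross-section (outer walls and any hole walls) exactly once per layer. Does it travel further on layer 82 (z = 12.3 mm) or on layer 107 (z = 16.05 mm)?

layer 107 (z = 16.05 mm)

Layer 82 (z = 12.3): the 26×15 cube contributes its full rectangle (perimeter 82.00 mm); the cube at (3, -2.5) (footprint 19×28.5) is included at this height (perimeter 95.00 mm); After the difference (first − rest): starting from the 26×15 cube, the 19×28.5 cube at (3, -2.5) partially overlaps it — only the 285.00 mm² overlap (of its 541.50 mm²) is removed, clipping the outline — boundary = 74.00 mm. So its perimeter = 74.00 mm. Layer 107 (z = 16.05): the cube (footprint 26×15) is included at this height (perimeter 82.00 mm); the cube at (3, -2.5) is not intersected at this z (z outside [-1, 12.5]); Subtracting the remaining from the first: none of the subtracted shapes is present at this height, so the 26×15 cube is unchanged — boundary = 82.00 mm. So its perimeter = 82.00 mm. Layer 107 is larger (82.00 vs 74.00 mm).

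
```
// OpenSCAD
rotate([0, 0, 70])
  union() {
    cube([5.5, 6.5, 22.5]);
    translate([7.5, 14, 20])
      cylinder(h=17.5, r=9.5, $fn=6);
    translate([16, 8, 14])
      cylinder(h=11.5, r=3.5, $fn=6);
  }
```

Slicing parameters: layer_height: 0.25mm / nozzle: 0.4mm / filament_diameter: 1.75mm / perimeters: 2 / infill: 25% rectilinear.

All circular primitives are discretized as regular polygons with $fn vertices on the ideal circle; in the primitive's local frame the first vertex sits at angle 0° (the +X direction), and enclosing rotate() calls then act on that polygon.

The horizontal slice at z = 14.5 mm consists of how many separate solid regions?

2

At z = 14.5 mm: the 5.5×6.5 cube contributes its full rectangle; the cylinder at (7.5, 14) does not reach this height (z outside [20, 37.5]); the r=3.5 cylinder at (16, 8) contributes a regular 6-gon of circumradius 3.5; Combining (union): the 2 present regions are separate (no shared area or edge), so areas and boundary lengths simply add and each stays a separate island — 2 connected regions; (rotated 70° about Z; rotation is an isometry so areas/perimeters/island counts are preserved). The result has 2 disconnected regions.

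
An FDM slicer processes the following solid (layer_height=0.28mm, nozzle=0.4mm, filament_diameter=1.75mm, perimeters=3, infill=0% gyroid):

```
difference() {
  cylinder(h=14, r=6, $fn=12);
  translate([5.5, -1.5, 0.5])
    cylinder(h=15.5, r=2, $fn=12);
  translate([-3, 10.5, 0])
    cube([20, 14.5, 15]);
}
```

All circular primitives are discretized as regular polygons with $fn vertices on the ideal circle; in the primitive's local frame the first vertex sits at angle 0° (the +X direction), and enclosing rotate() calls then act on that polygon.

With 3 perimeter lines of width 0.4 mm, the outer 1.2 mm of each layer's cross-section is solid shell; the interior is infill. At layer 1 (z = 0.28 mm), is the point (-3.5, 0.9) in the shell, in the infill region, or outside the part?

infill

At z = 0.28 mm: the r=6 cylinder contributes a regular 12-gon of circumradius 6; the cylinder at (5.5, -1.5) does not reach this height (z outside [0.5, 16]); the cube at (-3, 10.5) (footprint 20×14.5) is included at this height; Taking the first minus the rest: starting from the r=6 cylinder, the 20×14.5 cube at (-3, 10.5) misses the remaining region (no effect) — 1 connected region. Overall, the cross-section is a single solid region. The nearest boundary edge runs (-6.00, 0.00)→(-5.20, 3.00); distance from the point to it = 2.18 mm. The point is inside the cross-section and 2.18 mm from the nearest boundary — more than the 1.2 mm shell width (3 × 0.4), so it's in the infill interior.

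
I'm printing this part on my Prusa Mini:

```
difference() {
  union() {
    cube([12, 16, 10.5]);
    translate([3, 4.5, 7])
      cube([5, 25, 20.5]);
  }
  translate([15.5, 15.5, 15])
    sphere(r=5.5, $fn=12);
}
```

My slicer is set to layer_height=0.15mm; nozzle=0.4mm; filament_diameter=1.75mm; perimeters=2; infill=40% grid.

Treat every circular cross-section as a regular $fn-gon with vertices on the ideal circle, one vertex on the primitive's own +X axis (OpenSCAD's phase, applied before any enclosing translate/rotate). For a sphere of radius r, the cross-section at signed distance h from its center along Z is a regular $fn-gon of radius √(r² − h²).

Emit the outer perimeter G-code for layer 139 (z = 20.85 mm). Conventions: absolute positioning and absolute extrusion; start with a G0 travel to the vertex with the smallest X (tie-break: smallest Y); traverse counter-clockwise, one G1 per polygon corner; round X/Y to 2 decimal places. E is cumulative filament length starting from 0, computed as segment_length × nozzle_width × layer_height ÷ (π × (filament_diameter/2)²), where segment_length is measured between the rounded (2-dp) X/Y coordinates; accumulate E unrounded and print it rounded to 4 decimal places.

G0 X3.00 Y4.50 Z20.85
G1 X8.00 Y4.50 E0.1247
G1 X8.00 Y29.50 E0.7484
G1 X3.00 Y29.50 E0.8731
G1 X3.00 Y4.50 E1.4967

At z = 20.85 mm: the cube does not reach this height (z outside [0, 10.5]); the 5×25 cube at (3, 4.5) contributes its full rectangle; Taking the union: only the 5×25 cube at (3, 4.5) is present, so the union is just that shape — 1 connected region; the sphere at (15.5, 15.5) does not reach this height (|z−center|=5.850 > r=5.5); After the difference (first − rest): none of the subtracted shapes is present at this height, so that combined region is unchanged — 1 connected region. The outline is a single polygon with 4 vertices. Extrusion per mm of travel: 0.4 × 0.15 / (π × 0.875²) = 0.024945. Accumulating E over each segment gives final E = 1.4967.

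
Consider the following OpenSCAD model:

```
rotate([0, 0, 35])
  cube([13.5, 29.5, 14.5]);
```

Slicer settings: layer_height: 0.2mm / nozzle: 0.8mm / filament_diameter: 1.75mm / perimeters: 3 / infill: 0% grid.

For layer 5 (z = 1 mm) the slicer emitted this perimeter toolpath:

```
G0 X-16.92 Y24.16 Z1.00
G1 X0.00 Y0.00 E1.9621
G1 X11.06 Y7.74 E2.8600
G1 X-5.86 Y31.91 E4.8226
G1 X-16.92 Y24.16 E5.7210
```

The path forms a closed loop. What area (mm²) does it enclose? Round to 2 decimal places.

Apply the shoelace formula to the sequence of (X, Y) vertices; enclosed area = 398.31 mm².

398.31 mm²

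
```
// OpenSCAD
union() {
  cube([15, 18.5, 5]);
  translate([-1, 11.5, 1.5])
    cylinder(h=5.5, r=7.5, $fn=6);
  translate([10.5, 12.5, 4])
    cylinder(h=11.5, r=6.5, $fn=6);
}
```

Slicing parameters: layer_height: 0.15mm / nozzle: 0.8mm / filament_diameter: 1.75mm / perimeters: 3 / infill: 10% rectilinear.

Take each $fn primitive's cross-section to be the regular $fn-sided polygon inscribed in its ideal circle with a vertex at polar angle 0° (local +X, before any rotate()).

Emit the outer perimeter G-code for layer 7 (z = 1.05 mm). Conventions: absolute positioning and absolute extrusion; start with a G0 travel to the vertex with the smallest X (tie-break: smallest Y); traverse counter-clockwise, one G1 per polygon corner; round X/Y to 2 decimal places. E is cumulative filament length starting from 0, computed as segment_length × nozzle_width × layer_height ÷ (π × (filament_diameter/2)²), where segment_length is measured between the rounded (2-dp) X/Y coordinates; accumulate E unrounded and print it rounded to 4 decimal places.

G0 X0.00 Y0.00 Z1.05
G1 X15.00 Y0.00 E0.7484
G1 X15.00 Y18.50 E1.6713
G1 X0.00 Y18.50 E2.4197
G1 X0.00 Y0.00 E3.3426

At z = 1.05 mm: the cube is present — its section is the full 15×18.5 rectangle; the cylinder at (-1, 11.5) is not intersected at this z (z outside [1.5, 7]); the cylinder at (10.5, 12.5) does not reach this height (z outside [4, 15.5]); Taking the union: only the 15×18.5 cube is present, so the union is just that shape — 1 connected region. The outline is a single polygon with 4 vertices. Extrusion per mm of travel: 0.8 × 0.15 / (π × 0.875²) = 0.049890. Accumulating E over each segment gives final E = 3.3426.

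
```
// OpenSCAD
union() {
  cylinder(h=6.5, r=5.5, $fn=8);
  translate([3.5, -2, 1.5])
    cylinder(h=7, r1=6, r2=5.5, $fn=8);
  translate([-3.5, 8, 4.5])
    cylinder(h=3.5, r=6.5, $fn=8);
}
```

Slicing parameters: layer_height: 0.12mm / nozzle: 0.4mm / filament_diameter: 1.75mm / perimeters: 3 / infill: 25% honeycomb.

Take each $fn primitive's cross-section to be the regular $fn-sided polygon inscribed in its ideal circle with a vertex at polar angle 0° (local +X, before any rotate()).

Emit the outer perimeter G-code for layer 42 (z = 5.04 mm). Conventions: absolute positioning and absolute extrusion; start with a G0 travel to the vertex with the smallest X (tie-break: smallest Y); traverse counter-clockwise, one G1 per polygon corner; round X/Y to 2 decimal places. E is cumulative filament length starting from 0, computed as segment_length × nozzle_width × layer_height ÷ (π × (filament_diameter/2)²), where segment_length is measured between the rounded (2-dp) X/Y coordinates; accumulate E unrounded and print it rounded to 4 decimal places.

G0 X-10.00 Y8.00 Z5.04
G1 X-8.10 Y3.40 E0.0993
G1 X-4.68 Y1.99 E0.1731
G1 X-5.50 Y0.00 E0.2161
G1 X-3.89 Y-3.89 E0.3001
G1 X-0.96 Y-5.10 E0.3634
G1 X-0.56 Y-6.06 E0.3841
G1 X3.50 Y-7.75 E0.4719
G1 X7.56 Y-6.06 E0.5596
G1 X9.25 Y-2.00 E0.6474
G1 X7.56 Y2.06 E0.7352
G1 X4.04 Y3.52 E0.8112
G1 X3.89 Y3.89 E0.8192
G1 X1.68 Y4.81 E0.8670
G1 X3.00 Y8.00 E0.9359
G1 X1.10 Y12.60 E1.0352
G1 X-3.50 Y14.50 E1.1345
G1 X-8.10 Y12.60 E1.2338
G1 X-10.00 Y8.00 E1.3331

At z = 5.04 mm: the cylinder: section is a regular 8-gon, circumradius r=5.5; the cone at (3.5, -2) contributes a regular 8-gon of circumradius 5.747 (interpolated between r1=6 and r2=5.5 at t=0.506); the r=6.5 cylinder at (-3.5, 8) gives a regular 8-gon of circumradius 6.5 (constant along its height); Combining (union): the regions partially overlap (shared area 60.96 mm²), so overlapping operands fuse into one piece — 1 connected region. The outline is a single polygon with 18 vertices. Extrusion per mm of travel: 0.4 × 0.12 / (π × 0.875²) = 0.019956. Accumulating E over each segment gives final E = 1.3331.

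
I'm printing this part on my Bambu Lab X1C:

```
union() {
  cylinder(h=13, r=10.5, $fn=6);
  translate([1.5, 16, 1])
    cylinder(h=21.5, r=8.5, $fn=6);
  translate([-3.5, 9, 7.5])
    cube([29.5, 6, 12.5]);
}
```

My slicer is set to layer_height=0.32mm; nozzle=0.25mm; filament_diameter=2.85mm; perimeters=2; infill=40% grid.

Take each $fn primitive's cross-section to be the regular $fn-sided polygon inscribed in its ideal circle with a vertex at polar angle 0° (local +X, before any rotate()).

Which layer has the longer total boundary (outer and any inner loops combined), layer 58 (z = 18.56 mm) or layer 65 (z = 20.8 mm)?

Layer 58 (z = 18.56): the cylinder is absent (z outside [0, 13]); the r=8.5 cylinder at (1.5, 16) gives a regular 6-gon of circumradius 8.5 (constant along its height) (perimeter = 2·6·8.500·sin(180°/6) = 51.00 mm); the cube at (-3.5, 9) is present — its section is the full 29.5×6 rectangle (perimeter 71.00 mm); Combining (union): the regions partially overlap (shared area 66.89 mm²), so the edge portions inside another operand are dropped and the merged outline is re-measured after clipping — boundary = 87.09 mm. So its perimeter = 87.09 mm. Layer 65 (z = 20.8): the cylinder is not intersected at this z (z outside [0, 13]); the cylinder at (1.5, 16): section is a regular 6-gon, circumradius r=8.5 (perimeter = 2·6·8.500·sin(180°/6) = 51.00 mm); the cube at (-3.5, 9) is absent (z outside [7.5, 20]); Combining (union): only the r=8.5 cylinder at (1.5, 16) is present, so the union is just that shape — boundary = 51.00 mm. So its perimeter = 51.00 mm. Layer 58 is larger (87.09 vs 51.00 mm).

layer 58 (z = 18.56 mm)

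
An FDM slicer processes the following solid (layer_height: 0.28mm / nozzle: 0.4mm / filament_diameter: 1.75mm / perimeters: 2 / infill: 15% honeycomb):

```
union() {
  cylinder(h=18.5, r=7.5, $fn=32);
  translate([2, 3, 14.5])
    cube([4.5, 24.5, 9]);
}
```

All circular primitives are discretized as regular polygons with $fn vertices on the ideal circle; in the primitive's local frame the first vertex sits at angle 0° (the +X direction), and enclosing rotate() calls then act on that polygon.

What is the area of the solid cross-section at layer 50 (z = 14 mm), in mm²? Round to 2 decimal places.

175.58 mm²

At z = 14 mm: the cylinder: section is a regular 32-gon, circumradius r=7.5 (area = (32/2)·7.500²·sin(360°/32) = 175.58 mm²); the cube at (2, 3) does not reach this height (z outside [14.5, 23.5]); Combining (union): only the r=7.5 cylinder is present, so the union is just that shape — area = 175.58 mm². Overall, the cross-section is a single solid region. Net area = 175.58 mm².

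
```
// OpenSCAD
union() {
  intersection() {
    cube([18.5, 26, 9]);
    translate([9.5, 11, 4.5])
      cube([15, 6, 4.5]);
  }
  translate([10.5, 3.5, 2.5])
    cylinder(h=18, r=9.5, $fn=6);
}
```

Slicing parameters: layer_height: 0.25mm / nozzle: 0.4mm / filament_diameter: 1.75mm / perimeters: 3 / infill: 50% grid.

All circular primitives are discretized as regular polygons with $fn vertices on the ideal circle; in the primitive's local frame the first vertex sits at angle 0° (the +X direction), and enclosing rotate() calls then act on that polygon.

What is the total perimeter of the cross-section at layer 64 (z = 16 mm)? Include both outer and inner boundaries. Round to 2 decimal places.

57.00 mm

At z = 16 mm: the cube does not reach this height (z outside [0, 9]); the cube at (9.5, 11) is not intersected at this z (z outside [4.5, 9]); After intersecting: at least one operand is absent at this height, so nothing remains; the cylinder at (10.5, 3.5): section is a regular 6-gon, circumradius r=9.5 (perimeter = 2·6·9.500·sin(180°/6) = 57.00 mm); Combining (union): only the r=9.5 cylinder at (10.5, 3.5) is present, so the union is just that shape — boundary = 57.00 mm. Overall, the cross-section is a single solid region. Total boundary length (outer) = 57.00 mm.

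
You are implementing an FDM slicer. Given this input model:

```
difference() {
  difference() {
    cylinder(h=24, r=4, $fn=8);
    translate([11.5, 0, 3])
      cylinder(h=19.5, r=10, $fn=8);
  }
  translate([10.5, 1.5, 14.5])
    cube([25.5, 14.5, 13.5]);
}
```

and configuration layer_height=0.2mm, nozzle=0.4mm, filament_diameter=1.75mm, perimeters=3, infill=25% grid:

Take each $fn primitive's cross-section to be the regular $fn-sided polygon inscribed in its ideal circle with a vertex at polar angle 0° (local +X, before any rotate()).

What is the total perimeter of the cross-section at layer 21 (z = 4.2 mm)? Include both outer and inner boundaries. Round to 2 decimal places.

24.32 mm

At z = 4.2 mm: the cylinder: section is a regular 8-gon, circumradius r=4 (perimeter = 2·8·4.000·sin(180°/8) = 24.49 mm); the r=10 cylinder at (11.5, 0) contributes a regular 8-gon of circumradius 10 (perimeter = 2·8·10.000·sin(180°/8) = 61.23 mm); Subtracting the remaining from the first: starting from the r=4 cylinder, the r=10 cylinder at (11.5, 0) partially overlaps it — only the 7.52 mm² overlap (of its 282.84 mm²) is removed, clipping the outline — boundary = 24.32 mm; the cube at (10.5, 1.5) is not intersected at this z (z outside [14.5, 28]); Taking the first minus the rest: none of the subtracted shapes is present at this height, so the result so far is unchanged — boundary = 24.32 mm. Overall, the cross-section is a single solid region. Total boundary length (outer) = 24.32 mm.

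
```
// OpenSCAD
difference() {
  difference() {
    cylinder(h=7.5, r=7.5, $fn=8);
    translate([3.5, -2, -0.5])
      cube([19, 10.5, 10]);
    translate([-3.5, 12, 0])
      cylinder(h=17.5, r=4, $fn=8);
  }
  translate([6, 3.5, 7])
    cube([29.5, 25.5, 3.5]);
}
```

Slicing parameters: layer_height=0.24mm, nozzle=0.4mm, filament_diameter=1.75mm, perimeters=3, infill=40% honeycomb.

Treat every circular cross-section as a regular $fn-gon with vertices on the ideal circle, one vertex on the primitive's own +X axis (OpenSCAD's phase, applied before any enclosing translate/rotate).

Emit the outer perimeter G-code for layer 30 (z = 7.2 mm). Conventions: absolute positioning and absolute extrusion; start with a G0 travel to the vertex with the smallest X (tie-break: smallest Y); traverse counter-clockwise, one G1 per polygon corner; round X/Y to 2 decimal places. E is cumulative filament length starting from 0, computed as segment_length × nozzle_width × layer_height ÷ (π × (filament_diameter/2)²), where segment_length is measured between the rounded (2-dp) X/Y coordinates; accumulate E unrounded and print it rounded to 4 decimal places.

G0 X-7.50 Y0.00 Z7.20
G1 X-5.30 Y-5.30 E0.2290
G1 X0.00 Y-7.50 E0.4581
G1 X5.30 Y-5.30 E0.6871
G1 X6.67 Y-2.00 E0.8297
G1 X3.50 Y-2.00 E0.9562
G1 X3.50 Y6.05 E1.2775
G1 X0.00 Y7.50 E1.4287
G1 X-5.30 Y5.30 E1.6578
G1 X-7.50 Y0.00 E1.8868

At z = 7.2 mm: the r=7.5 cylinder gives a regular 8-gon of circumradius 7.5 (constant along its height); the 19×10.5 cube at (3.5, -2) contributes its full rectangle; the r=4 cylinder at (-3.5, 12) gives a regular 8-gon of circumradius 4 (constant along its height); Taking the first minus the rest: starting from the r=7.5 cylinder, the 19×10.5 cube at (3.5, -2) partially overlaps it — only the 23.23 mm² overlap (of its 199.50 mm²) is removed, clipping the outline; the r=4 cylinder at (-3.5, 12) misses the remaining region (no effect) — 1 connected region; the cube at (6, 3.5) (footprint 29.5×25.5) is included at this height; After the difference (first − rest): starting from that combined region, the 29.5×25.5 cube at (6, 3.5) misses the remaining region (no effect) — 1 connected region. The outline is a single polygon with 9 vertices. Extrusion per mm of travel: 0.4 × 0.24 / (π × 0.875²) = 0.039912. Accumulating E over each segment gives final E = 1.8868.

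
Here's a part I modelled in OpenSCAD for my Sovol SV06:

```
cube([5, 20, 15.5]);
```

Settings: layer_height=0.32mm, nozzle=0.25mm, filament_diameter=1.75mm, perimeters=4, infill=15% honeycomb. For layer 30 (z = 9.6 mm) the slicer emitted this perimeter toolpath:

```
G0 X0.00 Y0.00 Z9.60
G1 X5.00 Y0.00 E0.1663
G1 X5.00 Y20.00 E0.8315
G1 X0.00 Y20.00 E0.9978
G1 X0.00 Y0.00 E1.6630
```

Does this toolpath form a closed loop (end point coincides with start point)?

yes

Start point (G0): (0.00, 0.00). End point (last G1): the path returns to the start — closed.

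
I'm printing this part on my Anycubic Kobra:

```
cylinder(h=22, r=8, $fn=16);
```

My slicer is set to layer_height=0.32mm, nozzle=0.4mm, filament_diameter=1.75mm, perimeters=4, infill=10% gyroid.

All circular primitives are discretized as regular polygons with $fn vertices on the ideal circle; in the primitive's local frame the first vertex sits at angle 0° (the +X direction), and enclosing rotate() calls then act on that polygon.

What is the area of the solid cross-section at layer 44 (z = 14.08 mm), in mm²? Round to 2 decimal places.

At z = 14.08 mm: the cylinder: section is a regular 16-gon, circumradius r=8 (area = (16/2)·8.000²·sin(360°/16) = 195.93 mm²). Overall, the cross-section is a single solid region. Net area = 195.93 mm².

195.93 mm²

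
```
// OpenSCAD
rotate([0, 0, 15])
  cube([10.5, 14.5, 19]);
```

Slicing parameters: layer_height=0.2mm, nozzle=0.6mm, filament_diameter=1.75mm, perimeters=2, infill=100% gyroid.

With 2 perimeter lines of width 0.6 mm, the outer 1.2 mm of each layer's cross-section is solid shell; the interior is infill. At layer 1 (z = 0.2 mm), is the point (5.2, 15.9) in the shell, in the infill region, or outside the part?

At z = 0.2 mm: the 10.5×14.5 cube contributes its full rectangle; (whole slice rotated 15° about Z — lengths, areas and connectivity unchanged). Overall, the cross-section is a single solid region. Undo the 15° rotation: the query point maps to (9.138, 14.012) in the un-rotated model frame. The nearest boundary edge runs (10.50, 14.50)→(0.00, 14.50); distance from the point to it = 0.49 mm. The point is inside the cross-section, 0.49 mm from the nearest boundary — within the 1.2 mm shell band (2 × 0.6).

shell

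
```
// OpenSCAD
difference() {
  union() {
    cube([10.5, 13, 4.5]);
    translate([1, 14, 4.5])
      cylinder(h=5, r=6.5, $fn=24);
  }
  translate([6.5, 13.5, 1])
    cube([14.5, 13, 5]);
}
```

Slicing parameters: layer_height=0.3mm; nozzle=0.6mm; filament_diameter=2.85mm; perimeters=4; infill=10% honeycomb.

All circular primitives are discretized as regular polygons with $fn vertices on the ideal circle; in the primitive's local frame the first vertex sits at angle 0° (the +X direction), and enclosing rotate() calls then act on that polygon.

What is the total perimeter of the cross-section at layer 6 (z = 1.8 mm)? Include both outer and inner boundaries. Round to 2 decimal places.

At z = 1.8 mm: the 10.5×13 cube contributes its full rectangle (perimeter 47.00 mm); the cylinder at (1, 14) is not intersected at this z (z outside [4.5, 9.5]); Taking the union: only the 10.5×13 cube is present, so the union is just that shape — boundary = 47.00 mm; the 14.5×13 cube at (6.5, 13.5) contributes its full rectangle (perimeter 55.00 mm); Taking the first minus the rest: starting from the result so far, the 14.5×13 cube at (6.5, 13.5) misses the remaining region (no effect) — boundary = 47.00 mm. Overall, the cross-section is a single solid region. Total boundary length (outer) = 47.00 mm.

47.00 mm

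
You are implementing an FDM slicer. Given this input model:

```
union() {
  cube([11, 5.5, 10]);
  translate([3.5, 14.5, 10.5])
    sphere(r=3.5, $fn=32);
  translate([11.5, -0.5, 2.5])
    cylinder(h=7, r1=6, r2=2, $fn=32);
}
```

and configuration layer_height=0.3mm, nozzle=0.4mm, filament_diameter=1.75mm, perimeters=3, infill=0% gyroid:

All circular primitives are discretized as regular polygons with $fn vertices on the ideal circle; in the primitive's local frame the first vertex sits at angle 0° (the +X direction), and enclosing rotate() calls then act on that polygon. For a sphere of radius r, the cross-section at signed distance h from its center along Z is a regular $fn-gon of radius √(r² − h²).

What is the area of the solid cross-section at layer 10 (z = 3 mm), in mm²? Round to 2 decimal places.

142.38 mm²

At z = 3 mm: the cube is present — its section is the full 11×5.5 rectangle (area 60.50 mm²); the sphere at (3.5, 14.5) is not intersected at this z (|z−center|=7.500 > r=3.5); the cone at (11.5, -0.5): at t=0.071 of its height the radius interpolates to r₁+(r₂−r₁)t = 5.714, giving a regular 32-gon of that circumradius (area = (32/2)·5.714²·sin(360°/32) = 101.92 mm²); Taking the union: the regions partially overlap — summed areas 162.42 mm² minus the doubly-counted overlap 20.04 mm² gives 142.38 mm² — area = 142.38 mm². Overall, the cross-section is a single solid region. Net area = 142.38 mm².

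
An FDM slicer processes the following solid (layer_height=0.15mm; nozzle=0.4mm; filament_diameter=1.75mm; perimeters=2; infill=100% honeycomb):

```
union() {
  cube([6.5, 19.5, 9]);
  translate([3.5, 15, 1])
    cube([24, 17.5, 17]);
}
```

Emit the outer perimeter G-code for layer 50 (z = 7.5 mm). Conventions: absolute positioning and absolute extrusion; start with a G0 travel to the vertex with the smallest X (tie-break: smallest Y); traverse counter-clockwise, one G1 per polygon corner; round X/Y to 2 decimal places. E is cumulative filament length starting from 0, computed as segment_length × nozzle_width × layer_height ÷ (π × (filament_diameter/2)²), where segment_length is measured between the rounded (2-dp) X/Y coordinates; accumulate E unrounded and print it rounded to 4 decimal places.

At z = 7.5 mm: the cube (footprint 6.5×19.5) is included at this height; the cube at (3.5, 15) (footprint 24×17.5) is included at this height; Taking the union: the regions partially overlap (shared area 13.50 mm²), so overlapping operands fuse into one piece — 1 connected region. The outline is a single polygon with 8 vertices. Extrusion per mm of travel: 0.4 × 0.15 / (π × 0.875²) = 0.024945. Accumulating E over each segment gives final E = 2.9934.

G0 X0.00 Y0.00 Z7.50
G1 X6.50 Y0.00 E0.1621
G1 X6.50 Y15.00 E0.5363
G1 X27.50 Y15.00 E1.0602
G1 X27.50 Y32.50 E1.4967
G1 X3.50 Y32.50 E2.0954
G1 X3.50 Y19.50 E2.4197
G1 X0.00 Y19.50 E2.5070
G1 X0.00 Y0.00 E2.9934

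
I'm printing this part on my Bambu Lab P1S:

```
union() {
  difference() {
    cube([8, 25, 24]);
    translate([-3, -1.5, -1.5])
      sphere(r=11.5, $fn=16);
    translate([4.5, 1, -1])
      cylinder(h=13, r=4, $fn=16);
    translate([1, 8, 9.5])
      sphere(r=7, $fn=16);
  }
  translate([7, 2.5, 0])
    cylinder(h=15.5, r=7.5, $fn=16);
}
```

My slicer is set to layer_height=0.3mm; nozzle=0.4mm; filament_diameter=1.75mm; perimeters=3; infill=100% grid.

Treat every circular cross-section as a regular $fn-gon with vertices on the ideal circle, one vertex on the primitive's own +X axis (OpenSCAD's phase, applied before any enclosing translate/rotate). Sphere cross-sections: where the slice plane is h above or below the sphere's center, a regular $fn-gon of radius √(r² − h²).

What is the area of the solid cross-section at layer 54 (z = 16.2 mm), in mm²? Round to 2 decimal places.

189.88 mm²

At z = 16.2 mm: the cube (footprint 8×25) is included at this height (area 200.00 mm²); the sphere at (-3, -1.5) is not intersected at this z (|z−center|=17.700 > r=11.5); the cylinder at (4.5, 1) does not reach this height (z outside [-1, 12]); the r=7 sphere at (1, 8) contributes a regular 16-gon of circumradius √(7²−6.7²) = 2.027 (area = (16/2)·2.027²·sin(360°/16) = 12.58 mm²); Subtracting the remaining from the first: starting from the 8×25 cube (200.00 mm²), the r=7 sphere at (1, 8) partially overlaps it — only the 10.12 mm² overlap (of its 12.58 mm²) is removed, clipping the outline — area = 189.88 mm²; the cylinder at (7, 2.5) is absent (z outside [0, 15.5]); Taking the union: only that combined region is present, so the union is just that shape — area = 189.88 mm². Overall, the cross-section is a single solid region. Net area = 189.88 mm².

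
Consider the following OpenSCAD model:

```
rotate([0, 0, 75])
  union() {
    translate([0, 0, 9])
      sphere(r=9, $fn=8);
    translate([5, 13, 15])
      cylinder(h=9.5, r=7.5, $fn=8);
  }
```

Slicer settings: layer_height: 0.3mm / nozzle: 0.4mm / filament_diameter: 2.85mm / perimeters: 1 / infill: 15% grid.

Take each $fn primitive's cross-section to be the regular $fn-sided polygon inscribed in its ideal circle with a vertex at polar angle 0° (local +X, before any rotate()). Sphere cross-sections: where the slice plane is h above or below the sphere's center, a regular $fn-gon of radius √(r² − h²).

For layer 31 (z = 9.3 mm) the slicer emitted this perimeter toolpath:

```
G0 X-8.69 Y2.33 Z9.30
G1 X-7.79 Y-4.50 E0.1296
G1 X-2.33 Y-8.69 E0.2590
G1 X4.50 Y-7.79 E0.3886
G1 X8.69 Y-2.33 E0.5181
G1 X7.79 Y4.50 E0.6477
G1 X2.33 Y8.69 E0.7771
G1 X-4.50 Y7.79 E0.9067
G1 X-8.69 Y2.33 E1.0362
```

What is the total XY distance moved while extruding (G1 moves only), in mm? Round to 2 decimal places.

55.09 mm

Sum the Euclidean lengths of each G1 segment: total = 55.09 mm.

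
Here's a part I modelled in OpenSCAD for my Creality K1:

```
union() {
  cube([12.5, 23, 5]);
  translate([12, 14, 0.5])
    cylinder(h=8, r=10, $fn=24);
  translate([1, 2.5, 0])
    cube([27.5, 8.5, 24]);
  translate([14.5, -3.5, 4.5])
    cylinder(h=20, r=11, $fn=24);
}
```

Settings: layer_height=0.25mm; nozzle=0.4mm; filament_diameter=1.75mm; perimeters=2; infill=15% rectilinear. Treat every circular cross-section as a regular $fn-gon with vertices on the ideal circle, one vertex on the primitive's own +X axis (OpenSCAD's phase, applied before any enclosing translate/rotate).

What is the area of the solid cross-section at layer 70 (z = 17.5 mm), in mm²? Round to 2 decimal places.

546.02 mm²

At z = 17.5 mm: the cube is absent (z outside [0, 5]); the cylinder at (12, 14) is not intersected at this z (z outside [0.5, 8.5]); the 27.5×8.5 cube at (1, 2.5) contributes its full rectangle (area 233.75 mm²); the cylinder at (14.5, -3.5): section is a regular 24-gon, circumradius r=11 (area = (24/2)·11.000²·sin(360°/24) = 375.81 mm²); Taking the union: the regions partially overlap — summed areas 609.56 mm² minus the doubly-counted overlap 63.54 mm² gives 546.02 mm² — area = 546.02 mm². Overall, the cross-section is a single solid region. Net area = 546.02 mm².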